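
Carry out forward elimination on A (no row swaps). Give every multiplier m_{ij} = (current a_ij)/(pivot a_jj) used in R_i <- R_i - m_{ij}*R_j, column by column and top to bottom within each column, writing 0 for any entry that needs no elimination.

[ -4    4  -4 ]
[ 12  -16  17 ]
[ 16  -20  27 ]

Forward elimination:
R2 <- R2 - (-3)*R1:  [  0  -4   5 ]
R3 <- R3 - (-4)*R1:  [  0  -4  11 ]
R3 <- R3 - (1)*R2:  [ 0  0  6 ]
Multipliers (in order of application): m_{21} = -3, m_{31} = -4, m_{32} = 1

multipliers: -3, -4, 1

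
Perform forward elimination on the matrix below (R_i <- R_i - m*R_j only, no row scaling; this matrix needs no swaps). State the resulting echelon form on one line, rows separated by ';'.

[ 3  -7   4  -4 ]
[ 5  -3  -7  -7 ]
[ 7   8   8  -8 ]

REF = [3 -7 4 -4; 0 26/3 -41/3 -1/3; 0 0 963/26 59/26]

Forward elimination:
R2 <- R2 - (5/3)*R1:  [     0   26/3  -41/3   -1/3 ]
R3 <- R3 - (7/3)*R1:  [    0  73/3  -4/3   4/3 ]
R3 <- R3 - (73/26)*R2:  [      0       0  963/26   59/26 ]
Row echelon form:
[ 3    -7       4     -4 ]
[ 0  26/3   -41/3   -1/3 ]
[ 0     0  963/26  59/26 ]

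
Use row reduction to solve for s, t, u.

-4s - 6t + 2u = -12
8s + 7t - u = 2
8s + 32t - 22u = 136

(-2, 2, -4)

Forward elimination on [A|b]:
R2 <- R2 - (-2)*R1:  [   0   -5    3  -22 ]
R3 <- R3 - (-2)*R1:  [   0   20  -18  112 ]
R3 <- R3 - (-4)*R2:  [  0   0  -6  24 ]
Row echelon form:
[ -4  -6   2  |  -12 ]
[  0  -5   3  |  -22 ]
[  0   0  -6  |   24 ]
Back-substitution:
u = (24) / -6 = -4
t = (-22 - (3)*(-4)) / -5 = 2
s = (-12 - (-6)*(2) - (2)*(-4)) / -4 = -2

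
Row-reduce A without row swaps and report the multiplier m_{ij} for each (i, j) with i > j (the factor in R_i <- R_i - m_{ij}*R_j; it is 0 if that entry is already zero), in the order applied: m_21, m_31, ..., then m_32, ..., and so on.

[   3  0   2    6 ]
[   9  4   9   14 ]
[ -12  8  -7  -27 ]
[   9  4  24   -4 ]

Forward elimination:
R2 <- R2 - (3)*R1:  [  0   4   3  -4 ]
R3 <- R3 - (-4)*R1:  [  0   8   1  -3 ]
R4 <- R4 - (3)*R1:  [   0    4   18  -22 ]
R3 <- R3 - (2)*R2:  [  0   0  -5   5 ]
R4 <- R4 - (1)*R2:  [   0    0   15  -18 ]
R4 <- R4 - (-3)*R3:  [  0   0   0  -3 ]
Multipliers (in order of application): m_{21} = 3, m_{31} = -4, m_{41} = 3, m_{32} = 2, m_{42} = 1, m_{43} = -3

multipliers: 3, -4, 3, 2, 1, -3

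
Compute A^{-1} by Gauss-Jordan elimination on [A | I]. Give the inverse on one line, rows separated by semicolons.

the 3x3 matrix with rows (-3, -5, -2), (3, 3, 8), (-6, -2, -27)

inverse = [-65/6 -131/6 -17/3; 11/2 23/2 3; 2 4 1]

Gauss-Jordan on [A | I]:
R1 <- (1/-3)*R1:  [    1   5/3   2/3  |  -1/3     0     0 ]
R2 <- R2 - (3)*R1:  [  0  -2   6  |   1   1   0 ]
R3 <- R3 - (-6)*R1:  [   0    8  -23  |   -2    0    1 ]
R2 <- (1/-2)*R2:  [    0     1    -3  |  -1/2  -1/2     0 ]
R1 <- R1 - (5/3)*R2:  [    1     0  17/3  |   1/2   5/6     0 ]
R3 <- R3 - (8)*R2:  [ 0  0  1  |  2  4  1 ]
R1 <- R1 - (17/3)*R3:  [      1       0       0  |   -65/6  -131/6   -17/3 ]
R2 <- R2 - (-3)*R3:  [    0     1     0  |  11/2  23/2     3 ]
Right block of [I | A^{-1}] is the inverse:
[ -65/6  -131/6  -17/3 ]
[  11/2    23/2      3 ]
[     2       4      1 ]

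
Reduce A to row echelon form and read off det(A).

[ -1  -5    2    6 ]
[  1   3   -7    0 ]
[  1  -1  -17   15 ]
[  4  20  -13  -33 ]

Forward elimination:
R2 <- R2 - (-1)*R1:  [  0  -2  -5   6 ]
R3 <- R3 - (-1)*R1:  [   0   -6  -15   21 ]
R4 <- R4 - (-4)*R1:  [  0   0  -5  -9 ]
R3 <- R3 - (3)*R2:  [ 0  0  0  3 ]
R3 <-> R4   (pivot in column 3 was zero)
[ -1  -5   2   6 ]
[  0  -2  -5   6 ]
[  0   0  -5  -9 ]
[  0   0   0   3 ]
Upper-triangular form:
[ -1  -5   2   6 ]
[  0  -2  -5   6 ]
[  0   0  -5  -9 ]
[  0   0   0   3 ]
det(A) = (-1)^1 * (-1) * (-2) * (-5) * (3) = 30  (1 row swap -> sign -1)

det(A) = 30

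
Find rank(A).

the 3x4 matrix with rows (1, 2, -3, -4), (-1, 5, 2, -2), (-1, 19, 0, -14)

Row reduction:
R2 <- R2 - (-1)*R1:  [  0   7  -1  -6 ]
R3 <- R3 - (-1)*R1:  [   0   21   -3  -18 ]
R3 <- R3 - (3)*R2:  [ 0  0  0  0 ]
Row echelon form:
[ 1  2  -3  -4 ]
[ 0  7  -1  -6 ]
[ 0  0   0   0 ]
Nonzero rows / pivot columns: 2

rank(A) = 2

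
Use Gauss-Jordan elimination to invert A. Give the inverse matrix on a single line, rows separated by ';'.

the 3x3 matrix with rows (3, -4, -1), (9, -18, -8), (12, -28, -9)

Gauss-Jordan on [A | I]:
R1 <- (1/3)*R1:  [    1  -4/3  -1/3  |   1/3     0     0 ]
R2 <- R2 - (9)*R1:  [  0  -6  -5  |  -3   1   0 ]
R3 <- R3 - (12)*R1:  [   0  -12   -5  |   -4    0    1 ]
R2 <- (1/-6)*R2:  [    0     1   5/6  |   1/2  -1/6     0 ]
R1 <- R1 - (-4/3)*R2:  [    1     0   7/9  |     1  -2/9     0 ]
R3 <- R3 - (-12)*R2:  [  0   0   5  |   2  -2   1 ]
R3 <- (1/5)*R3:  [    0     0     1  |   2/5  -2/5   1/5 ]
R1 <- R1 - (7/9)*R3:  [     1      0      0  |  31/45   4/45  -7/45 ]
R2 <- R2 - (5/6)*R3:  [    0     1     0  |   1/6   1/6  -1/6 ]
Right block of [I | A^{-1}] is the inverse:
[ 31/45  4/45  -7/45 ]
[   1/6   1/6   -1/6 ]
[   2/5  -2/5    1/5 ]

inverse = [31/45 4/45 -7/45; 1/6 1/6 -1/6; 2/5 -2/5 1/5]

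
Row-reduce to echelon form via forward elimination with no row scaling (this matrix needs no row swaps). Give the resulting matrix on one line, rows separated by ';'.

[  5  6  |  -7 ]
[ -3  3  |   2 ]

Forward elimination:
R2 <- R2 - (-3/5)*R1:  [     0   33/5  -11/5 ]
Row echelon form:
[ 5     6  |     -7 ]
[ 0  33/5  |  -11/5 ]

REF = [5 6 -7; 0 33/5 -11/5]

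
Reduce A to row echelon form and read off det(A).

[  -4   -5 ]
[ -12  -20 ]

det(A) = 20

Forward elimination:
R2 <- R2 - (3)*R1:  [  0  -5 ]
Upper-triangular form:
[ -4  -5 ]
[  0  -5 ]
det(A) = (-1)^0 * (-4) * (-5) = 20  (0 row swaps -> sign +1)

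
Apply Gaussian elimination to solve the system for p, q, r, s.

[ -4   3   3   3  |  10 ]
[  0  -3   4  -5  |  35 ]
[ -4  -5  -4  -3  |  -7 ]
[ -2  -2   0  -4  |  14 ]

(-1, 0, 5, -3)

Forward elimination on [A|b]:
R3 <- R3 - (1)*R1:  [   0   -8   -7   -6  -17 ]
R4 <- R4 - (1/2)*R1:  [     0   -7/2   -3/2  -11/2      9 ]
R3 <- R3 - (8/3)*R2:  [      0       0   -53/3    22/3  -331/3 ]
R4 <- R4 - (7/6)*R2:  [      0       0   -37/6     1/3  -191/6 ]
R4 <- R4 - (37/106)*R3:  [       0        0        0  -118/53   354/53 ]
Row echelon form:
[ -4   3      3        3  |      10 ]
[  0  -3      4       -5  |      35 ]
[  0   0  -53/3     22/3  |  -331/3 ]
[  0   0      0  -118/53  |  354/53 ]
Back-substitution:
s = (354/53) / (-118/53) = -3
r = (-331/3 - (22/3)*(-3)) / (-53/3) = 5
q = (35 - (4)*(5) - (-5)*(-3)) / -3 = 0
p = (10 - (3)*(0) - (3)*(5) - (3)*(-3)) / -4 = -1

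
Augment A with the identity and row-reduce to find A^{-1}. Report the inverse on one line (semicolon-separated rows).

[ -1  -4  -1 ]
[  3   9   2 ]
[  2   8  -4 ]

Gauss-Jordan on [A | I]:
R1 <- (1/-1)*R1:  [  1   4   1  |  -1   0   0 ]
R2 <- R2 - (3)*R1:  [  0  -3  -1  |   3   1   0 ]
R3 <- R3 - (2)*R1:  [  0   0  -6  |   2   0   1 ]
R2 <- (1/-3)*R2:  [    0     1   1/3  |    -1  -1/3     0 ]
R1 <- R1 - (4)*R2:  [    1     0  -1/3  |     3   4/3     0 ]
R3 <- (1/-6)*R3:  [    0     0     1  |  -1/3     0  -1/6 ]
R1 <- R1 - (-1/3)*R3:  [     1      0      0  |   26/9    4/3  -1/18 ]
R2 <- R2 - (1/3)*R3:  [    0     1     0  |  -8/9  -1/3  1/18 ]
Right block of [I | A^{-1}] is the inverse:
[ 26/9   4/3  -1/18 ]
[ -8/9  -1/3   1/18 ]
[ -1/3     0   -1/6 ]

inverse = [26/9 4/3 -1/18; -8/9 -1/3 1/18; -1/3 0 -1/6]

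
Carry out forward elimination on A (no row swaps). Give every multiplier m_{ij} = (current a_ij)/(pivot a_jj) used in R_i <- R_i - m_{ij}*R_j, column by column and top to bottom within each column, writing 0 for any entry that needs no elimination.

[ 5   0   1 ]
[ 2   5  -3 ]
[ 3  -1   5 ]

Forward elimination:
R2 <- R2 - (2/5)*R1:  [     0      5  -17/5 ]
R3 <- R3 - (3/5)*R1:  [    0    -1  22/5 ]
R3 <- R3 - (-1/5)*R2:  [     0      0  93/25 ]
Multipliers (in order of application): m_{21} = 2/5, m_{31} = 3/5, m_{32} = -1/5

multipliers: 2/5, 3/5, -1/5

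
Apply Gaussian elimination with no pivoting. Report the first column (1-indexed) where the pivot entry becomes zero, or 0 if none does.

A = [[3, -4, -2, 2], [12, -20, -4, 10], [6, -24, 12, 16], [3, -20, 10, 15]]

first zero-pivot column = 3

Naive forward elimination:
R2 <- R2 - (4)*R1:  [  0  -4   4   2 ]
R3 <- R3 - (2)*R1:  [   0  -16   16   12 ]
R4 <- R4 - (1)*R1:  [   0  -16   12   13 ]
R3 <- R3 - (4)*R2:  [ 0  0  0  4 ]
R4 <- R4 - (4)*R2:  [  0   0  -4   5 ]
Matrix at this point:
[ 3  -4  -2  2 ]
[ 0  -4   4  2 ]
[ 0   0   0  4 ]
[ 0   0  -4  5 ]
Pivot entry (3,3) is zero but row 4 has -4 in column 3 -> naive elimination stops; a row interchange (e.g. R3 <-> R4) would be required here.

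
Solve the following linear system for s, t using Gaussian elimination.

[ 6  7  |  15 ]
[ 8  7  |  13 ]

Forward elimination on [A|b]:
R2 <- R2 - (4/3)*R1:  [    0  -7/3    -7 ]
Row echelon form:
[ 6     7  |  15 ]
[ 0  -7/3  |  -7 ]
Back-substitution:
t = (-7) / (-7/3) = 3
s = (15 - (7)*(3)) / 6 = -1

(-1, 3)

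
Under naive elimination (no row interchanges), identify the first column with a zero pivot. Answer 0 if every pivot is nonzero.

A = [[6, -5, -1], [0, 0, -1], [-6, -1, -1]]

Naive forward elimination:
R3 <- R3 - (-1)*R1:  [  0  -6  -2 ]
Matrix at this point:
[ 6  -5  -1 ]
[ 0   0  -1 ]
[ 0  -6  -2 ]
Pivot entry (2,2) is zero but row 3 has -6 in column 2 -> naive elimination stops; a row interchange (e.g. R2 <-> R3) would be required here.

first zero-pivot column = 2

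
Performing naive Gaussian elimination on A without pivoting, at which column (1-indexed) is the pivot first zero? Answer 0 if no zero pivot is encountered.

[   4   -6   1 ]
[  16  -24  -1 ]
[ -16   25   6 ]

Naive forward elimination:
R2 <- R2 - (4)*R1:  [  0   0  -5 ]
R3 <- R3 - (-4)*R1:  [  0   1  10 ]
Matrix at this point:
[ 4  -6   1 ]
[ 0   0  -5 ]
[ 0   1  10 ]
Pivot entry (2,2) is zero but row 3 has 1 in column 2 -> naive elimination stops; a row interchange (e.g. R2 <-> R3) would be required here.

first zero-pivot column = 2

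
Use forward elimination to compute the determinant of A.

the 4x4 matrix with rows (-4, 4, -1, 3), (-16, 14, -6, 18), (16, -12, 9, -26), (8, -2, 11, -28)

det(A) = 16

Forward elimination:
R2 <- R2 - (4)*R1:  [  0  -2  -2   6 ]
R3 <- R3 - (-4)*R1:  [   0    4    5  -14 ]
R4 <- R4 - (-2)*R1:  [   0    6    9  -22 ]
R3 <- R3 - (-2)*R2:  [  0   0   1  -2 ]
R4 <- R4 - (-3)*R2:  [  0   0   3  -4 ]
R4 <- R4 - (3)*R3:  [ 0  0  0  2 ]
Upper-triangular form:
[ -4   4  -1   3 ]
[  0  -2  -2   6 ]
[  0   0   1  -2 ]
[  0   0   0   2 ]
det(A) = (-1)^0 * (-4) * (-2) * (1) * (2) = 16  (0 row swaps -> sign +1)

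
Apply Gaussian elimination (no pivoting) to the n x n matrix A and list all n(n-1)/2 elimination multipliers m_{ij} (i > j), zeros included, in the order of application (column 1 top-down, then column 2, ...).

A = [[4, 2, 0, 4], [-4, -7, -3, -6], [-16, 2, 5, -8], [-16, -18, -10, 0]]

multipliers: -1, -4, -4, -2, 2, 4

Forward elimination:
R2 <- R2 - (-1)*R1:  [  0  -5  -3  -2 ]
R3 <- R3 - (-4)*R1:  [  0  10   5   8 ]
R4 <- R4 - (-4)*R1:  [   0  -10  -10   16 ]
R3 <- R3 - (-2)*R2:  [  0   0  -1   4 ]
R4 <- R4 - (2)*R2:  [  0   0  -4  20 ]
R4 <- R4 - (4)*R3:  [ 0  0  0  4 ]
Multipliers (in order of application): m_{21} = -1, m_{31} = -4, m_{41} = -4, m_{32} = -2, m_{42} = 2, m_{43} = 4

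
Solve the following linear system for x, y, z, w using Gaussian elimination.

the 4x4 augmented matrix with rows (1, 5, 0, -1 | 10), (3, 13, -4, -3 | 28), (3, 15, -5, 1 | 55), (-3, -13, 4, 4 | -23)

Forward elimination on [A|b]:
R2 <- R2 - (3)*R1:  [  0  -2  -4   0  -2 ]
R3 <- R3 - (3)*R1:  [  0   0  -5   4  25 ]
R4 <- R4 - (-3)*R1:  [ 0  2  4  1  7 ]
R4 <- R4 - (-1)*R2:  [ 0  0  0  1  5 ]
Row echelon form:
[ 1   5   0  -1  |  10 ]
[ 0  -2  -4   0  |  -2 ]
[ 0   0  -5   4  |  25 ]
[ 0   0   0   1  |   5 ]
Back-substitution:
w = (5) / 1 = 5
z = (25 - (4)*(5)) / -5 = -1
y = (-2 - (-4)*(-1)) / -2 = 3
x = (10 - (5)*(3) - (-1)*(5)) / 1 = 0

(0, 3, -1, 5)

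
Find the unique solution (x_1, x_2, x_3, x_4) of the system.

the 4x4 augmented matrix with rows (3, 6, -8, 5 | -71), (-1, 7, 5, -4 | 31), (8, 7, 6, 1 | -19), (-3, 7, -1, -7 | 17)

Forward elimination on [A|b]:
R2 <- R2 - (-1/3)*R1:  [    0     9   7/3  -7/3  22/3 ]
R3 <- R3 - (8/3)*R1:  [     0     -9   82/3  -37/3  511/3 ]
R4 <- R4 - (-1)*R1:  [   0   13   -9   -2  -54 ]
R3 <- R3 - (-1)*R2:  [     0      0   89/3  -44/3  533/3 ]
R4 <- R4 - (13/9)*R2:  [        0         0   -334/27     37/27  -1744/27 ]
R4 <- R4 - (-334/801)*R3:  [         0          0          0  -1267/267   2534/267 ]
Row echelon form:
[ 3  6    -8          5  |       -71 ]
[ 0  9   7/3       -7/3  |      22/3 ]
[ 0  0  89/3      -44/3  |     533/3 ]
[ 0  0     0  -1267/267  |  2534/267 ]
Back-substitution:
x_4 = (2534/267) / (-1267/267) = -2
x_3 = (533/3 - (-44/3)*(-2)) / (89/3) = 5
x_2 = (22/3 - (7/3)*(5) - (-7/3)*(-2)) / 9 = -1
x_1 = (-71 - (6)*(-1) - (-8)*(5) - (5)*(-2)) / 3 = -5

(-5, -1, 5, -2)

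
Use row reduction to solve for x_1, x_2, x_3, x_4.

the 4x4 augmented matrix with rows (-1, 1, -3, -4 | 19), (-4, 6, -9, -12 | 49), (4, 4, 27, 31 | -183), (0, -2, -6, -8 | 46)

Forward elimination on [A|b]:
R2 <- R2 - (4)*R1:  [   0    2    3    4  -27 ]
R3 <- R3 - (-4)*R1:  [    0     8    15    15  -107 ]
R3 <- R3 - (4)*R2:  [  0   0   3  -1   1 ]
R4 <- R4 - (-1)*R2:  [  0   0  -3  -4  19 ]
R4 <- R4 - (-1)*R3:  [  0   0   0  -5  20 ]
Row echelon form:
[ -1  1  -3  -4  |   19 ]
[  0  2   3   4  |  -27 ]
[  0  0   3  -1  |    1 ]
[  0  0   0  -5  |   20 ]
Back-substitution:
x_4 = (20) / -5 = -4
x_3 = (1 - (-1)*(-4)) / 3 = -1
x_2 = (-27 - (3)*(-1) - (4)*(-4)) / 2 = -4
x_1 = (19 - (1)*(-4) - (-3)*(-1) - (-4)*(-4)) / -1 = -4

(-4, -4, -1, -4)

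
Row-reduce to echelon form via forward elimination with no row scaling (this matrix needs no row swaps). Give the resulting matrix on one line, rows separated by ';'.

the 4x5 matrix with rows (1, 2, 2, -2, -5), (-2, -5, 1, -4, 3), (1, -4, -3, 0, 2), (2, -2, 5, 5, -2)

REF = [1 2 2 -2 -5; 0 -1 5 -8 -7; 0 0 -35 50 49; 0 0 0 109/7 47/5]

Forward elimination:
R2 <- R2 - (-2)*R1:  [  0  -1   5  -8  -7 ]
R3 <- R3 - (1)*R1:  [  0  -6  -5   2   7 ]
R4 <- R4 - (2)*R1:  [  0  -6   1   9   8 ]
R3 <- R3 - (6)*R2:  [   0    0  -35   50   49 ]
R4 <- R4 - (6)*R2:  [   0    0  -29   57   50 ]
R4 <- R4 - (29/35)*R3:  [     0      0      0  109/7   47/5 ]
Row echelon form:
[ 1   2    2     -2    -5 ]
[ 0  -1    5     -8    -7 ]
[ 0   0  -35     50    49 ]
[ 0   0    0  109/7  47/5 ]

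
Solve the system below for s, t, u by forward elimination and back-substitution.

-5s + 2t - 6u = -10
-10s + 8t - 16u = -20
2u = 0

(2, 0, 0)

Forward elimination on [A|b]:
R2 <- R2 - (2)*R1:  [  0   4  -4   0 ]
Row echelon form:
[ -5  2  -6  |  -10 ]
[  0  4  -4  |    0 ]
[  0  0   2  |    0 ]
Back-substitution:
u = (0) / 2 = 0
t = (0 - (-4)*(0)) / 4 = 0
s = (-10 - (2)*(0) - (-6)*(0)) / -5 = 2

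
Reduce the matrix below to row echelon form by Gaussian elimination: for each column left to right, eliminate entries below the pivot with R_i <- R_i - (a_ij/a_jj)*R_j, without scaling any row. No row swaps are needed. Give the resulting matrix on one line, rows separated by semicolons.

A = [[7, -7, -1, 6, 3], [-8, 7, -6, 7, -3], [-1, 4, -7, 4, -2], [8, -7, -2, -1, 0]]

REF = [7 -7 -1 6 3; 0 -1 -50/7 97/7 3/7; 0 0 -200/7 325/7 -2/7; 0 0 0 -7 -73/25]

Forward elimination:
R2 <- R2 - (-8/7)*R1:  [     0     -1  -50/7   97/7    3/7 ]
R3 <- R3 - (-1/7)*R1:  [     0      3  -50/7   34/7  -11/7 ]
R4 <- R4 - (8/7)*R1:  [     0      1   -6/7  -55/7  -24/7 ]
R3 <- R3 - (-3)*R2:  [      0       0  -200/7   325/7    -2/7 ]
R4 <- R4 - (-1)*R2:  [  0   0  -8   6  -3 ]
R4 <- R4 - (7/25)*R3:  [      0       0       0      -7  -73/25 ]
Row echelon form:
[ 7  -7      -1      6       3 ]
[ 0  -1   -50/7   97/7     3/7 ]
[ 0   0  -200/7  325/7    -2/7 ]
[ 0   0       0     -7  -73/25 ]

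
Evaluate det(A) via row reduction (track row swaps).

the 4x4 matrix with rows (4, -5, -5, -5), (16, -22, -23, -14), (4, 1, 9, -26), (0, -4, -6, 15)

Forward elimination:
R2 <- R2 - (4)*R1:  [  0  -2  -3   6 ]
R3 <- R3 - (1)*R1:  [   0    6   14  -21 ]
R3 <- R3 - (-3)*R2:  [  0   0   5  -3 ]
R4 <- R4 - (2)*R2:  [ 0  0  0  3 ]
Upper-triangular form:
[ 4  -5  -5  -5 ]
[ 0  -2  -3   6 ]
[ 0   0   5  -3 ]
[ 0   0   0   3 ]
det(A) = (-1)^0 * (4) * (-2) * (5) * (3) = -120  (0 row swaps -> sign +1)

det(A) = -120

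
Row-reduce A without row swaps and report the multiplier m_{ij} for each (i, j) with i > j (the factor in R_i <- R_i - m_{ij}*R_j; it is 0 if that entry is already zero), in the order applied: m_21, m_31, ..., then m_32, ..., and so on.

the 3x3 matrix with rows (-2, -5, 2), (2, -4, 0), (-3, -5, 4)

Forward elimination:
R2 <- R2 - (-1)*R1:  [  0  -9   2 ]
R3 <- R3 - (3/2)*R1:  [   0  5/2    1 ]
R3 <- R3 - (-5/18)*R2:  [    0     0  14/9 ]
Multipliers (in order of application): m_{21} = -1, m_{31} = 3/2, m_{32} = -5/18

multipliers: -1, 3/2, -5/18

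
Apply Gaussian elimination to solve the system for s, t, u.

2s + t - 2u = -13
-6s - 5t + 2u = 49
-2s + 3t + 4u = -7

Forward elimination on [A|b]:
R2 <- R2 - (-3)*R1:  [  0  -2  -4  10 ]
R3 <- R3 - (-1)*R1:  [   0    4    2  -20 ]
R3 <- R3 - (-2)*R2:  [  0   0  -6   0 ]
Row echelon form:
[ 2   1  -2  |  -13 ]
[ 0  -2  -4  |   10 ]
[ 0   0  -6  |    0 ]
Back-substitution:
u = (0) / -6 = 0
t = (10 - (-4)*(0)) / -2 = -5
s = (-13 - (1)*(-5) - (-2)*(0)) / 2 = -4

(-4, -5, 0)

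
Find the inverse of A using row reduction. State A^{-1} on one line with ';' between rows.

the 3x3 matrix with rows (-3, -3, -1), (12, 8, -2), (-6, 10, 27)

inverse = [59/15 71/60 7/30; -26/5 -29/20 -3/10; 14/5 4/5 1/5]

Gauss-Jordan on [A | I]:
R1 <- (1/-3)*R1:  [    1     1   1/3  |  -1/3     0     0 ]
R2 <- R2 - (12)*R1:  [  0  -4  -6  |   4   1   0 ]
R3 <- R3 - (-6)*R1:  [  0  16  29  |  -2   0   1 ]
R2 <- (1/-4)*R2:  [    0     1   3/2  |    -1  -1/4     0 ]
R1 <- R1 - (1)*R2:  [    1     0  -7/6  |   2/3   1/4     0 ]
R3 <- R3 - (16)*R2:  [  0   0   5  |  14   4   1 ]
R3 <- (1/5)*R3:  [    0     0     1  |  14/5   4/5   1/5 ]
R1 <- R1 - (-7/6)*R3:  [     1      0      0  |  59/15  71/60   7/30 ]
R2 <- R2 - (3/2)*R3:  [      0       1       0  |   -26/5  -29/20   -3/10 ]
Right block of [I | A^{-1}] is the inverse:
[ 59/15   71/60   7/30 ]
[ -26/5  -29/20  -3/10 ]
[  14/5     4/5    1/5 ]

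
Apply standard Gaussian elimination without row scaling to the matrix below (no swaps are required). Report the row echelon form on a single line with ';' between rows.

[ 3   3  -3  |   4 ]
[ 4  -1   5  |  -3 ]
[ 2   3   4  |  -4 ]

REF = [3 3 -3 4; 0 -5 9 -25/3; 0 0 39/5 -25/3]

Forward elimination:
R2 <- R2 - (4/3)*R1:  [     0     -5      9  -25/3 ]
R3 <- R3 - (2/3)*R1:  [     0      1      6  -20/3 ]
R3 <- R3 - (-1/5)*R2:  [     0      0   39/5  -25/3 ]
Row echelon form:
[ 3   3    -3  |      4 ]
[ 0  -5     9  |  -25/3 ]
[ 0   0  39/5  |  -25/3 ]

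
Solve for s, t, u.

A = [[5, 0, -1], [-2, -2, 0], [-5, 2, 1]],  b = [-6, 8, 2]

Forward elimination on [A|b]:
R2 <- R2 - (-2/5)*R1:  [    0    -2  -2/5  28/5 ]
R3 <- R3 - (-1)*R1:  [  0   2   0  -4 ]
R3 <- R3 - (-1)*R2:  [    0     0  -2/5   8/5 ]
Row echelon form:
[ 5   0    -1  |    -6 ]
[ 0  -2  -2/5  |  28/5 ]
[ 0   0  -2/5  |   8/5 ]
Back-substitution:
u = (8/5) / (-2/5) = -4
t = (28/5 - (-2/5)*(-4)) / -2 = -2
s = (-6 - (-1)*(-4)) / 5 = -2

(-2, -2, -4)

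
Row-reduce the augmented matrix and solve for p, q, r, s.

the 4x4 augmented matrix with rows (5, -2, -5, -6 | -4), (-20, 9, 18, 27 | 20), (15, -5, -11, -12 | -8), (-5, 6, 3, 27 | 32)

Forward elimination on [A|b]:
R2 <- R2 - (-4)*R1:  [  0   1  -2   3   4 ]
R3 <- R3 - (3)*R1:  [ 0  1  4  6  4 ]
R4 <- R4 - (-1)*R1:  [  0   4  -2  21  28 ]
R3 <- R3 - (1)*R2:  [ 0  0  6  3  0 ]
R4 <- R4 - (4)*R2:  [  0   0   6   9  12 ]
R4 <- R4 - (1)*R3:  [  0   0   0   6  12 ]
Row echelon form:
[ 5  -2  -5  -6  |  -4 ]
[ 0   1  -2   3  |   4 ]
[ 0   0   6   3  |   0 ]
[ 0   0   0   6  |  12 ]
Back-substitution:
s = (12) / 6 = 2
r = (0 - (3)*(2)) / 6 = -1
q = (4 - (-2)*(-1) - (3)*(2)) / 1 = -4
p = (-4 - (-2)*(-4) - (-5)*(-1) - (-6)*(2)) / 5 = -1

(-1, -4, -1, 2)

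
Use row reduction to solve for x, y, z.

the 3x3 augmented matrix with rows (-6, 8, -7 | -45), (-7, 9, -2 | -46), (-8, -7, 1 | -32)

Forward elimination on [A|b]:
R2 <- R2 - (7/6)*R1:  [    0  -1/3  37/6  13/2 ]
R3 <- R3 - (4/3)*R1:  [     0  -53/3   31/3     28 ]
R3 <- R3 - (53)*R2:  [      0       0  -633/2  -633/2 ]
Row echelon form:
[ -6     8      -7  |     -45 ]
[  0  -1/3    37/6  |    13/2 ]
[  0     0  -633/2  |  -633/2 ]
Back-substitution:
z = (-633/2) / (-633/2) = 1
y = (13/2 - (37/6)*(1)) / (-1/3) = -1
x = (-45 - (8)*(-1) - (-7)*(1)) / -6 = 5

(5, -1, 1)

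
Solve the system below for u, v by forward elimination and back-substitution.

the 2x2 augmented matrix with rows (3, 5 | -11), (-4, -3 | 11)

(-2, -1)

Forward elimination on [A|b]:
R2 <- R2 - (-4/3)*R1:  [     0   11/3  -11/3 ]
Row echelon form:
[ 3     5  |    -11 ]
[ 0  11/3  |  -11/3 ]
Back-substitution:
v = (-11/3) / (11/3) = -1
u = (-11 - (5)*(-1)) / 3 = -2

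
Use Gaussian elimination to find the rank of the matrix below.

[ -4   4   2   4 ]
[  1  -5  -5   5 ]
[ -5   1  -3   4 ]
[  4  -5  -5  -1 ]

rank(A) = 4

Row reduction:
R2 <- R2 - (-1/4)*R1:  [    0    -4  -9/2     6 ]
R3 <- R3 - (5/4)*R1:  [     0     -4  -11/2     -1 ]
R4 <- R4 - (-1)*R1:  [  0  -1  -3   3 ]
R3 <- R3 - (1)*R2:  [  0   0  -1  -7 ]
R4 <- R4 - (1/4)*R2:  [     0      0  -15/8    3/2 ]
R4 <- R4 - (15/8)*R3:  [     0      0      0  117/8 ]
Row echelon form:
[ -4   4     2      4 ]
[  0  -4  -9/2      6 ]
[  0   0    -1     -7 ]
[  0   0     0  117/8 ]
Nonzero rows / pivot columns: 4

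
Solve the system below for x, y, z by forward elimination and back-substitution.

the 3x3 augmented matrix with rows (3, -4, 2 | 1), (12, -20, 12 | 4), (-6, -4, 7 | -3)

(1, 1, 1)

Forward elimination on [A|b]:
R2 <- R2 - (4)*R1:  [  0  -4   4   0 ]
R3 <- R3 - (-2)*R1:  [   0  -12   11   -1 ]
R3 <- R3 - (3)*R2:  [  0   0  -1  -1 ]
Row echelon form:
[ 3  -4   2  |   1 ]
[ 0  -4   4  |   0 ]
[ 0   0  -1  |  -1 ]
Back-substitution:
z = (-1) / -1 = 1
y = (0 - (4)*(1)) / -4 = 1
x = (1 - (-4)*(1) - (2)*(1)) / 3 = 1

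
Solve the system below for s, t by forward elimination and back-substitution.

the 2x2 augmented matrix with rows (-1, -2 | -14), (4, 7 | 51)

Forward elimination on [A|b]:
R2 <- R2 - (-4)*R1:  [  0  -1  -5 ]
Row echelon form:
[ -1  -2  |  -14 ]
[  0  -1  |   -5 ]
Back-substitution:
t = (-5) / -1 = 5
s = (-14 - (-2)*(5)) / -1 = 4

(4, 5)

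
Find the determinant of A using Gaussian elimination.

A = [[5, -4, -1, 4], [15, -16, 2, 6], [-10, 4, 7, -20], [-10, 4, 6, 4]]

det(A) = 120

Forward elimination:
R2 <- R2 - (3)*R1:  [  0  -4   5  -6 ]
R3 <- R3 - (-2)*R1:  [   0   -4    5  -12 ]
R4 <- R4 - (-2)*R1:  [  0  -4   4  12 ]
R3 <- R3 - (1)*R2:  [  0   0   0  -6 ]
R4 <- R4 - (1)*R2:  [  0   0  -1  18 ]
R3 <-> R4   (pivot in column 3 was zero)
[ 5  -4  -1   4 ]
[ 0  -4   5  -6 ]
[ 0   0  -1  18 ]
[ 0   0   0  -6 ]
Upper-triangular form:
[ 5  -4  -1   4 ]
[ 0  -4   5  -6 ]
[ 0   0  -1  18 ]
[ 0   0   0  -6 ]
det(A) = (-1)^1 * (5) * (-4) * (-1) * (-6) = 120  (1 row swap -> sign -1)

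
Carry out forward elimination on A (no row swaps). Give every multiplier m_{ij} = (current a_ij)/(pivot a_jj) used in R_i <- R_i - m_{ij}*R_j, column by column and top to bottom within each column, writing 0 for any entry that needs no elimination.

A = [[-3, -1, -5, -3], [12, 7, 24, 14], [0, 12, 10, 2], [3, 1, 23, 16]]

Forward elimination:
R2 <- R2 - (-4)*R1:  [ 0  3  4  2 ]
R3: entry in column 1 is already 0 -> m_{31} = 0 (no row operation needed)
R4 <- R4 - (-1)*R1:  [  0   0  18  13 ]
R3 <- R3 - (4)*R2:  [  0   0  -6  -6 ]
R4: entry in column 2 is already 0 -> m_{42} = 0 (no row operation needed)
R4 <- R4 - (-3)*R3:  [  0   0   0  -5 ]
Multipliers (in order of application): m_{21} = -4, m_{31} = 0, m_{41} = -1, m_{32} = 4, m_{42} = 0, m_{43} = -3

multipliers: -4, 0, -1, 4, 0, -3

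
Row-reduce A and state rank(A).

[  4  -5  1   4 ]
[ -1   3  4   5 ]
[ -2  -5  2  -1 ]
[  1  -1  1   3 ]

rank(A) = 4

Row reduction:
R2 <- R2 - (-1/4)*R1:  [    0   7/4  17/4     6 ]
R3 <- R3 - (-1/2)*R1:  [     0  -15/2    5/2      1 ]
R4 <- R4 - (1/4)*R1:  [   0  1/4  3/4    2 ]
R3 <- R3 - (-30/7)*R2:  [     0      0  145/7  187/7 ]
R4 <- R4 - (1/7)*R2:  [   0    0  1/7  8/7 ]
R4 <- R4 - (1/145)*R3:  [       0        0        0  139/145 ]
Row echelon form:
[ 4   -5      1        4 ]
[ 0  7/4   17/4        6 ]
[ 0    0  145/7    187/7 ]
[ 0    0      0  139/145 ]
Nonzero rows / pivot columns: 4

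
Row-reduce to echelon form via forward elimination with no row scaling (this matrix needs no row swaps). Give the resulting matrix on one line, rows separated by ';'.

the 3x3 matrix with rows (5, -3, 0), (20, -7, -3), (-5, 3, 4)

Forward elimination:
R2 <- R2 - (4)*R1:  [  0   5  -3 ]
R3 <- R3 - (-1)*R1:  [ 0  0  4 ]
Row echelon form:
[ 5  -3   0 ]
[ 0   5  -3 ]
[ 0   0   4 ]

REF = [5 -3 0; 0 5 -3; 0 0 4]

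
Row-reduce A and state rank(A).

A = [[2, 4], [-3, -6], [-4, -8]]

Row reduction:
R2 <- R2 - (-3/2)*R1:  [ 0  0 ]
R3 <- R3 - (-2)*R1:  [ 0  0 ]
Row echelon form:
[ 2  4 ]
[ 0  0 ]
[ 0  0 ]
Nonzero rows / pivot columns: 1

rank(A) = 1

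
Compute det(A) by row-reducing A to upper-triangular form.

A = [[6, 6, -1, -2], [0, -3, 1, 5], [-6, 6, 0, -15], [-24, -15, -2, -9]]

Forward elimination:
R3 <- R3 - (-1)*R1:  [   0   12   -1  -17 ]
R4 <- R4 - (-4)*R1:  [   0    9   -6  -17 ]
R3 <- R3 - (-4)*R2:  [ 0  0  3  3 ]
R4 <- R4 - (-3)*R2:  [  0   0  -3  -2 ]
R4 <- R4 - (-1)*R3:  [ 0  0  0  1 ]
Upper-triangular form:
[ 6   6  -1  -2 ]
[ 0  -3   1   5 ]
[ 0   0   3   3 ]
[ 0   0   0   1 ]
det(A) = (-1)^0 * (6) * (-3) * (3) * (1) = -54  (0 row swaps -> sign +1)

det(A) = -54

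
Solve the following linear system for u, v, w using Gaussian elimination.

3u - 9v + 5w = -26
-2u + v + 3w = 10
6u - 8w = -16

Forward elimination on [A|b]:
R2 <- R2 - (-2/3)*R1:  [     0     -5   19/3  -22/3 ]
R3 <- R3 - (2)*R1:  [   0   18  -18   36 ]
R3 <- R3 - (-18/5)*R2:  [    0     0  24/5  48/5 ]
Row echelon form:
[ 3  -9     5  |    -26 ]
[ 0  -5  19/3  |  -22/3 ]
[ 0   0  24/5  |   48/5 ]
Back-substitution:
w = (48/5) / (24/5) = 2
v = (-22/3 - (19/3)*(2)) / -5 = 4
u = (-26 - (-9)*(4) - (5)*(2)) / 3 = 0

(0, 4, 2)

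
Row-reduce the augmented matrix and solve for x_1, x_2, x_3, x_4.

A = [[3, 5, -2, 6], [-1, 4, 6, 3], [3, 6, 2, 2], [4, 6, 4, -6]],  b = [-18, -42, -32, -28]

(-2, -2, -5, -2)

Forward elimination on [A|b]:
R2 <- R2 - (-1/3)*R1:  [    0  17/3  16/3     5   -48 ]
R3 <- R3 - (1)*R1:  [   0    1    4   -4  -14 ]
R4 <- R4 - (4/3)*R1:  [    0  -2/3  20/3   -14    -4 ]
R3 <- R3 - (3/17)*R2:  [      0       0   52/17  -83/17  -94/17 ]
R4 <- R4 - (-2/17)*R2:  [       0        0   124/17  -228/17  -164/17 ]
R4 <- R4 - (31/13)*R3:  [      0       0       0  -23/13   46/13 ]
Row echelon form:
[ 3     5     -2       6  |     -18 ]
[ 0  17/3   16/3       5  |     -48 ]
[ 0     0  52/17  -83/17  |  -94/17 ]
[ 0     0      0  -23/13  |   46/13 ]
Back-substitution:
x_4 = (46/13) / (-23/13) = -2
x_3 = (-94/17 - (-83/17)*(-2)) / (52/17) = -5
x_2 = (-48 - (16/3)*(-5) - (5)*(-2)) / (17/3) = -2
x_1 = (-18 - (5)*(-2) - (-2)*(-5) - (6)*(-2)) / 3 = -2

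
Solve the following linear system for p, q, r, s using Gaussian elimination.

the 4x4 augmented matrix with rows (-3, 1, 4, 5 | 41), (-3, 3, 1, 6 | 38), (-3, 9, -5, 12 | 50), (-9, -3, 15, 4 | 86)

Forward elimination on [A|b]:
R2 <- R2 - (1)*R1:  [  0   2  -3   1  -3 ]
R3 <- R3 - (1)*R1:  [  0   8  -9   7   9 ]
R4 <- R4 - (3)*R1:  [   0   -6    3  -11  -37 ]
R3 <- R3 - (4)*R2:  [  0   0   3   3  21 ]
R4 <- R4 - (-3)*R2:  [   0    0   -6   -8  -46 ]
R4 <- R4 - (-2)*R3:  [  0   0   0  -2  -4 ]
Row echelon form:
[ -3  1   4   5  |  41 ]
[  0  2  -3   1  |  -3 ]
[  0  0   3   3  |  21 ]
[  0  0   0  -2  |  -4 ]
Back-substitution:
s = (-4) / -2 = 2
r = (21 - (3)*(2)) / 3 = 5
q = (-3 - (-3)*(5) - (1)*(2)) / 2 = 5
p = (41 - (1)*(5) - (4)*(5) - (5)*(2)) / -3 = -2

(-2, 5, 5, 2)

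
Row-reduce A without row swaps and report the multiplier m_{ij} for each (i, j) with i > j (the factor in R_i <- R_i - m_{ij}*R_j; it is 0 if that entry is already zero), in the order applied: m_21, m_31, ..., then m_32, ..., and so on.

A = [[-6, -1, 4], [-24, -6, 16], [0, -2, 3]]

Forward elimination:
R2 <- R2 - (4)*R1:  [  0  -2   0 ]
R3: entry in column 1 is already 0 -> m_{31} = 0 (no row operation needed)
R3 <- R3 - (1)*R2:  [ 0  0  3 ]
Multipliers (in order of application): m_{21} = 4, m_{31} = 0, m_{32} = 1

multipliers: 4, 0, 1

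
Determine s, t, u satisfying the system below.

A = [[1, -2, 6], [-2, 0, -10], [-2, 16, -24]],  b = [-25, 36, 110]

Forward elimination on [A|b]:
R2 <- R2 - (-2)*R1:  [   0   -4    2  -14 ]
R3 <- R3 - (-2)*R1:  [   0   12  -12   60 ]
R3 <- R3 - (-3)*R2:  [  0   0  -6  18 ]
Row echelon form:
[ 1  -2   6  |  -25 ]
[ 0  -4   2  |  -14 ]
[ 0   0  -6  |   18 ]
Back-substitution:
u = (18) / -6 = -3
t = (-14 - (2)*(-3)) / -4 = 2
s = (-25 - (-2)*(2) - (6)*(-3)) / 1 = -3

(-3, 2, -3)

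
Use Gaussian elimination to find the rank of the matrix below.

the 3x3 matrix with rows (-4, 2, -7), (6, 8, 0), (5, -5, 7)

Row reduction:
R2 <- R2 - (-3/2)*R1:  [     0     11  -21/2 ]
R3 <- R3 - (-5/4)*R1:  [    0  -5/2  -7/4 ]
R3 <- R3 - (-5/22)*R2:  [      0       0  -91/22 ]
Row echelon form:
[ -4   2      -7 ]
[  0  11   -21/2 ]
[  0   0  -91/22 ]
Nonzero rows / pivot columns: 3

rank(A) = 3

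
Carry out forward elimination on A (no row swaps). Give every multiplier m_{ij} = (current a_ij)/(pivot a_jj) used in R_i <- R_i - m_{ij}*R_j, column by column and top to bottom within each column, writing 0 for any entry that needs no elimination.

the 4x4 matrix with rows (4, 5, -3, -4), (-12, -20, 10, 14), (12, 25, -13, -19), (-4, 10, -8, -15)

multipliers: -3, 3, -1, -2, -3, 4

Forward elimination:
R2 <- R2 - (-3)*R1:  [  0  -5   1   2 ]
R3 <- R3 - (3)*R1:  [  0  10  -4  -7 ]
R4 <- R4 - (-1)*R1:  [   0   15  -11  -19 ]
R3 <- R3 - (-2)*R2:  [  0   0  -2  -3 ]
R4 <- R4 - (-3)*R2:  [   0    0   -8  -13 ]
R4 <- R4 - (4)*R3:  [  0   0   0  -1 ]
Multipliers (in order of application): m_{21} = -3, m_{31} = 3, m_{41} = -1, m_{32} = -2, m_{42} = -3, m_{43} = 4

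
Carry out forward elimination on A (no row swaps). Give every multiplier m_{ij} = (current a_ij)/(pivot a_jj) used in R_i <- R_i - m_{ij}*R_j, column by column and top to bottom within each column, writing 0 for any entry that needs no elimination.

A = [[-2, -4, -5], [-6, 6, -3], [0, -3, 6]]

multipliers: 3, 0, -1/6

Forward elimination:
R2 <- R2 - (3)*R1:  [  0  18  12 ]
R3: entry in column 1 is already 0 -> m_{31} = 0 (no row operation needed)
R3 <- R3 - (-1/6)*R2:  [ 0  0  8 ]
Multipliers (in order of application): m_{21} = 3, m_{31} = 0, m_{32} = -1/6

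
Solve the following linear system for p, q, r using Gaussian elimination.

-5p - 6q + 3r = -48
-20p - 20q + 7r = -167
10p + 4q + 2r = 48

(3, 5, -1)

Forward elimination on [A|b]:
R2 <- R2 - (4)*R1:  [  0   4  -5  25 ]
R3 <- R3 - (-2)*R1:  [   0   -8    8  -48 ]
R3 <- R3 - (-2)*R2:  [  0   0  -2   2 ]
Row echelon form:
[ -5  -6   3  |  -48 ]
[  0   4  -5  |   25 ]
[  0   0  -2  |    2 ]
Back-substitution:
r = (2) / -2 = -1
q = (25 - (-5)*(-1)) / 4 = 5
p = (-48 - (-6)*(5) - (3)*(-1)) / -5 = 3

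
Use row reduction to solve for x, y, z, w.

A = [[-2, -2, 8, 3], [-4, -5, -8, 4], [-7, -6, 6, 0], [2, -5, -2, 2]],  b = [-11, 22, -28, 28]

(4, -2, -2, 3)

Forward elimination on [A|b]:
R2 <- R2 - (2)*R1:  [   0   -1  -24   -2   44 ]
R3 <- R3 - (7/2)*R1:  [     0      1    -22  -21/2   21/2 ]
R4 <- R4 - (-1)*R1:  [  0  -7   6   5  17 ]
R3 <- R3 - (-1)*R2:  [     0      0    -46  -25/2  109/2 ]
R4 <- R4 - (7)*R2:  [    0     0   174    19  -291 ]
R4 <- R4 - (-87/23)*R3:  [        0         0         0  -1301/46  -3903/46 ]
Row echelon form:
[ -2  -2    8         3  |       -11 ]
[  0  -1  -24        -2  |        44 ]
[  0   0  -46     -25/2  |     109/2 ]
[  0   0    0  -1301/46  |  -3903/46 ]
Back-substitution:
w = (-3903/46) / (-1301/46) = 3
z = (109/2 - (-25/2)*(3)) / -46 = -2
y = (44 - (-24)*(-2) - (-2)*(3)) / -1 = -2
x = (-11 - (-2)*(-2) - (8)*(-2) - (3)*(3)) / -2 = 4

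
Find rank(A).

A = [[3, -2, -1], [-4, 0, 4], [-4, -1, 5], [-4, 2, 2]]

Row reduction:
R2 <- R2 - (-4/3)*R1:  [    0  -8/3   8/3 ]
R3 <- R3 - (-4/3)*R1:  [     0  -11/3   11/3 ]
R4 <- R4 - (-4/3)*R1:  [    0  -2/3   2/3 ]
R3 <- R3 - (11/8)*R2:  [ 0  0  0 ]
R4 <- R4 - (1/4)*R2:  [ 0  0  0 ]
Row echelon form:
[ 3    -2   -1 ]
[ 0  -8/3  8/3 ]
[ 0     0    0 ]
[ 0     0    0 ]
Nonzero rows / pivot columns: 2

rank(A) = 2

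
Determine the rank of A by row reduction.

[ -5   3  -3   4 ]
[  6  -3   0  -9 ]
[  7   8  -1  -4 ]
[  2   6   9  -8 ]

Row reduction:
R2 <- R2 - (-6/5)*R1:  [     0    3/5  -18/5  -21/5 ]
R3 <- R3 - (-7/5)*R1:  [     0   61/5  -26/5    8/5 ]
R4 <- R4 - (-2/5)*R1:  [     0   36/5   39/5  -32/5 ]
R3 <- R3 - (61/3)*R2:  [  0   0  68  87 ]
R4 <- R4 - (12)*R2:  [  0   0  51  44 ]
R4 <- R4 - (3/4)*R3:  [     0      0      0  -85/4 ]
Row echelon form:
[ -5    3     -3      4 ]
[  0  3/5  -18/5  -21/5 ]
[  0    0     68     87 ]
[  0    0      0  -85/4 ]
Nonzero rows / pivot columns: 4

rank(A) = 4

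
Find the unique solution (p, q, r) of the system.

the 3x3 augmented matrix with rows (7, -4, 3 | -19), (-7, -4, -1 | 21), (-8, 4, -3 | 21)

Forward elimination on [A|b]:
R2 <- R2 - (-1)*R1:  [  0  -8   2   2 ]
R3 <- R3 - (-8/7)*R1:  [    0  -4/7   3/7  -5/7 ]
R3 <- R3 - (1/14)*R2:  [    0     0   2/7  -6/7 ]
Row echelon form:
[ 7  -4    3  |   -19 ]
[ 0  -8    2  |     2 ]
[ 0   0  2/7  |  -6/7 ]
Back-substitution:
r = (-6/7) / (2/7) = -3
q = (2 - (2)*(-3)) / -8 = -1
p = (-19 - (-4)*(-1) - (3)*(-3)) / 7 = -2

(-2, -1, -3)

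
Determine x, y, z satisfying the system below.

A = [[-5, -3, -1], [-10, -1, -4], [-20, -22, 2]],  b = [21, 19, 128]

(-1, -5, -1)

Forward elimination on [A|b]:
R2 <- R2 - (2)*R1:  [   0    5   -2  -23 ]
R3 <- R3 - (4)*R1:  [   0  -10    6   44 ]
R3 <- R3 - (-2)*R2:  [  0   0   2  -2 ]
Row echelon form:
[ -5  -3  -1  |   21 ]
[  0   5  -2  |  -23 ]
[  0   0   2  |   -2 ]
Back-substitution:
z = (-2) / 2 = -1
y = (-23 - (-2)*(-1)) / 5 = -5
x = (21 - (-3)*(-5) - (-1)*(-1)) / -5 = -1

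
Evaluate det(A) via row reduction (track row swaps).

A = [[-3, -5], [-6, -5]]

Forward elimination:
R2 <- R2 - (2)*R1:  [ 0  5 ]
Upper-triangular form:
[ -3  -5 ]
[  0   5 ]
det(A) = (-1)^0 * (-3) * (5) = -15  (0 row swaps -> sign +1)

det(A) = -15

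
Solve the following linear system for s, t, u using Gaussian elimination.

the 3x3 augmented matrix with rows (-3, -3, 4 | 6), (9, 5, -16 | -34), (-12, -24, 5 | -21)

Forward elimination on [A|b]:
R2 <- R2 - (-3)*R1:  [   0   -4   -4  -16 ]
R3 <- R3 - (4)*R1:  [   0  -12  -11  -45 ]
R3 <- R3 - (3)*R2:  [ 0  0  1  3 ]
Row echelon form:
[ -3  -3   4  |    6 ]
[  0  -4  -4  |  -16 ]
[  0   0   1  |    3 ]
Back-substitution:
u = (3) / 1 = 3
t = (-16 - (-4)*(3)) / -4 = 1
s = (6 - (-3)*(1) - (4)*(3)) / -3 = 1

(1, 1, 3)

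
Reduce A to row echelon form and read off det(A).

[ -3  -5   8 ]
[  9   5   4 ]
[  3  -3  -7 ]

Forward elimination:
R2 <- R2 - (-3)*R1:  [   0  -10   28 ]
R3 <- R3 - (-1)*R1:  [  0  -8   1 ]
R3 <- R3 - (4/5)*R2:  [      0       0  -107/5 ]
Upper-triangular form:
[ -3   -5       8 ]
[  0  -10      28 ]
[  0    0  -107/5 ]
det(A) = (-1)^0 * (-3) * (-10) * (-107/5) = -642  (0 row swaps -> sign +1)

det(A) = -642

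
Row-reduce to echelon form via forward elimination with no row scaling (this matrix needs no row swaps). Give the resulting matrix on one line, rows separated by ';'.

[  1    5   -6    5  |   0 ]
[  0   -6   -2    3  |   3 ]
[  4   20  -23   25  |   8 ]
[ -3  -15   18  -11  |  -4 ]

Forward elimination:
R3 <- R3 - (4)*R1:  [ 0  0  1  5  8 ]
R4 <- R4 - (-3)*R1:  [  0   0   0   4  -4 ]
Row echelon form:
[ 1   5  -6  5  |   0 ]
[ 0  -6  -2  3  |   3 ]
[ 0   0   1  5  |   8 ]
[ 0   0   0  4  |  -4 ]

REF = [1 5 -6 5 0; 0 -6 -2 3 3; 0 0 1 5 8; 0 0 0 4 -4]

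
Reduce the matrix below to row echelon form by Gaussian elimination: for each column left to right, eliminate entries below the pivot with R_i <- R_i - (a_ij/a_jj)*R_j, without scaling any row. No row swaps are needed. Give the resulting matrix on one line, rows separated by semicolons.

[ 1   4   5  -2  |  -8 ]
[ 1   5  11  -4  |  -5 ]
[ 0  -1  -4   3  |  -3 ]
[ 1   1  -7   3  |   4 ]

Forward elimination:
R2 <- R2 - (1)*R1:  [  0   1   6  -2   3 ]
R4 <- R4 - (1)*R1:  [   0   -3  -12    5   12 ]
R3 <- R3 - (-1)*R2:  [ 0  0  2  1  0 ]
R4 <- R4 - (-3)*R2:  [  0   0   6  -1  21 ]
R4 <- R4 - (3)*R3:  [  0   0   0  -4  21 ]
Row echelon form:
[ 1  4  5  -2  |  -8 ]
[ 0  1  6  -2  |   3 ]
[ 0  0  2   1  |   0 ]
[ 0  0  0  -4  |  21 ]

REF = [1 4 5 -2 -8; 0 1 6 -2 3; 0 0 2 1 0; 0 0 0 -4 21]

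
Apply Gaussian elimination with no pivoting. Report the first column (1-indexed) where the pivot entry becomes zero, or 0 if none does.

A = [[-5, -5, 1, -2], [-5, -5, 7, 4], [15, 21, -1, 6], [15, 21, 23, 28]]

first zero-pivot column = 2

Naive forward elimination:
R2 <- R2 - (1)*R1:  [ 0  0  6  6 ]
R3 <- R3 - (-3)*R1:  [ 0  6  2  0 ]
R4 <- R4 - (-3)*R1:  [  0   6  26  22 ]
Matrix at this point:
[ -5  -5   1  -2 ]
[  0   0   6   6 ]
[  0   6   2   0 ]
[  0   6  26  22 ]
Pivot entry (2,2) is zero but row 3 has 6 in column 2 -> naive elimination stops; a row interchange (e.g. R2 <-> R3) would be required here.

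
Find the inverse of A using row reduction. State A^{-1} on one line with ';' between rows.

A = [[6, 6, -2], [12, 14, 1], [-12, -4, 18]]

Gauss-Jordan on [A | I]:
R1 <- (1/6)*R1:  [    1     1  -1/3  |   1/6     0     0 ]
R2 <- R2 - (12)*R1:  [  0   2   5  |  -2   1   0 ]
R3 <- R3 - (-12)*R1:  [  0   8  14  |   2   0   1 ]
R2 <- (1/2)*R2:  [   0    1  5/2  |   -1  1/2    0 ]
R1 <- R1 - (1)*R2:  [     1      0  -17/6  |    7/6   -1/2      0 ]
R3 <- R3 - (8)*R2:  [  0   0  -6  |  10  -4   1 ]
R3 <- (1/-6)*R3:  [    0     0     1  |  -5/3   2/3  -1/6 ]
R1 <- R1 - (-17/6)*R3:  [      1       0       0  |   -32/9   25/18  -17/36 ]
R2 <- R2 - (5/2)*R3:  [    0     1     0  |  19/6  -7/6  5/12 ]
Right block of [I | A^{-1}] is the inverse:
[ -32/9  25/18  -17/36 ]
[  19/6   -7/6    5/12 ]
[  -5/3    2/3    -1/6 ]

inverse = [-32/9 25/18 -17/36; 19/6 -7/6 5/12; -5/3 2/3 -1/6]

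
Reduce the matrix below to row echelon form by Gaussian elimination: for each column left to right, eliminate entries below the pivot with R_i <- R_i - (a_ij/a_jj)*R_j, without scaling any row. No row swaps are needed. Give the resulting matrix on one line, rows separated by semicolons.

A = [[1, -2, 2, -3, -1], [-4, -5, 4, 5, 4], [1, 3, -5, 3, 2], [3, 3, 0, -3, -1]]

REF = [1 -2 2 -3 -1; 0 -13 12 -7 0; 0 0 -31/13 43/13 3; 0 0 0 135/31 152/31]

Forward elimination:
R2 <- R2 - (-4)*R1:  [   0  -13   12   -7    0 ]
R3 <- R3 - (1)*R1:  [  0   5  -7   6   3 ]
R4 <- R4 - (3)*R1:  [  0   9  -6   6   2 ]
R3 <- R3 - (-5/13)*R2:  [      0       0  -31/13   43/13       3 ]
R4 <- R4 - (-9/13)*R2:  [     0      0  30/13  15/13      2 ]
R4 <- R4 - (-30/31)*R3:  [      0       0       0  135/31  152/31 ]
Row echelon form:
[ 1   -2       2      -3      -1 ]
[ 0  -13      12      -7       0 ]
[ 0    0  -31/13   43/13       3 ]
[ 0    0       0  135/31  152/31 ]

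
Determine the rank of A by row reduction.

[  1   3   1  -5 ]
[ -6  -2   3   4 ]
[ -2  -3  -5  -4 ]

rank(A) = 3

Row reduction:
R2 <- R2 - (-6)*R1:  [   0   16    9  -26 ]
R3 <- R3 - (-2)*R1:  [   0    3   -3  -14 ]
R3 <- R3 - (3/16)*R2:  [      0       0  -75/16   -73/8 ]
Row echelon form:
[ 1   3       1     -5 ]
[ 0  16       9    -26 ]
[ 0   0  -75/16  -73/8 ]
Nonzero rows / pivot columns: 3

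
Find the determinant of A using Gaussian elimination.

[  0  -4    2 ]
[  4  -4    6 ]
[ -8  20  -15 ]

Forward elimination:
R1 <-> R2   (pivot in column 1 was zero)
[  4  -4    6 ]
[  0  -4    2 ]
[ -8  20  -15 ]
R3 <- R3 - (-2)*R1:  [  0  12  -3 ]
R3 <- R3 - (-3)*R2:  [ 0  0  3 ]
Upper-triangular form:
[ 4  -4  6 ]
[ 0  -4  2 ]
[ 0   0  3 ]
det(A) = (-1)^1 * (4) * (-4) * (3) = 48  (1 row swap -> sign -1)

det(A) = 48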